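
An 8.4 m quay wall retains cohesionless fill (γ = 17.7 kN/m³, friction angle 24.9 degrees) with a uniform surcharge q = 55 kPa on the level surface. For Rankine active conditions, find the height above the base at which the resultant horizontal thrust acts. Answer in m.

3.40 m

K_a = 0.4074.
Triangular part P₁ = ½K_aγH² = 254.4 at H/3 = 2.800 m; rectangular part P₂ = K_a q H = 188.2 at H/2 = 4.200 m.
ȳ = (P₁·2.800 + P₂·4.200)/(P₁+P₂) = 3.395 m.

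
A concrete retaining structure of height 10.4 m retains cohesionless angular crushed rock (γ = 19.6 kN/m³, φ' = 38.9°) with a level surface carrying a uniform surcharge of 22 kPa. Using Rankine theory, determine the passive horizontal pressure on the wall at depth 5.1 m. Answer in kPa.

534 kPa

K_p = (1 + sin φ)/(1 − sin φ) = 4.376.
σ_v = γz + q = 19.6 × 5.1 + 22 = 122.0 kPa.
σ_h = K_p σ_v = 4.376 × 122.0 = 533.7 kPa.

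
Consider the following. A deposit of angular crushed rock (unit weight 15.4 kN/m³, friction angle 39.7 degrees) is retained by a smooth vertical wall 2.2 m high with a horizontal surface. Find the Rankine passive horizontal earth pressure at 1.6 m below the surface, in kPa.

112 kPa

K_p = (1 + sin φ)/(1 − sin φ) = 4.537.
σ_h = K_p γ z = 4.537 × 15.4 × 1.6 = 111.8 kPa.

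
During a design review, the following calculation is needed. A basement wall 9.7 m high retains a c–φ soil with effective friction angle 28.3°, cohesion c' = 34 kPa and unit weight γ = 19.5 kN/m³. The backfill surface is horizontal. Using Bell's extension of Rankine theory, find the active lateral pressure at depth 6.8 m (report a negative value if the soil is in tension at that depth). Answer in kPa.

K_a = (1 − sin φ)/(1 + sin φ) = 0.3568.
σ_a = K_a γ z − 2c√K_a = 0.3568×19.5×6.8 − 2×34×0.5973 = 6.691 kPa.

6.69 kPa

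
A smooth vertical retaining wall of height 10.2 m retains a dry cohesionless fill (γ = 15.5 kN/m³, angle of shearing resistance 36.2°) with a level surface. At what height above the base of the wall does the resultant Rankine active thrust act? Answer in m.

3.40 m

K_a = 0.2574.
The pressure distribution is triangular, so the resultant acts at H/3 above the base = 10.2/3 = 3.400 m.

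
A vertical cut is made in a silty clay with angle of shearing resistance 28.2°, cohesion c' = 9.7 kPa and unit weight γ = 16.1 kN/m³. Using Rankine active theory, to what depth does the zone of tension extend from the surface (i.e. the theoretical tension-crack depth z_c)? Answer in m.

2.01 m

K_a = tan²(45° − 28.2°/2) = 0.3582; √K_a = 0.5985.
The active pressure is zero where K_a γ z = 2c√K_a, so z_c = 2c/(γ√K_a) = 2×9.7/(16.1×0.5985) = 2.013 m.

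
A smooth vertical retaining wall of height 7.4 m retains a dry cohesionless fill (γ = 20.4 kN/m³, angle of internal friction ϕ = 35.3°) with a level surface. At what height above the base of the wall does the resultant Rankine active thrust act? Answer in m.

K_a = 0.2675.
The pressure distribution is triangular, so the resultant acts at H/3 above the base = 7.4/3 = 2.467 m.

2.47 m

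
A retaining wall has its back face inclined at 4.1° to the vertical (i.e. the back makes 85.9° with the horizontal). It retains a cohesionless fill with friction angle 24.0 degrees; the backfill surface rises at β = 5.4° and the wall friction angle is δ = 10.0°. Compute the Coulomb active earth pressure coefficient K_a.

K_a = sin²(α+φ) / [sin²α · sin(α−δ) · (1 + √{sin(φ+δ)sin(φ−β) / (sin(α−δ)sin(α+β))})²].
With α = 85.9°, φ = 24.0°, δ = 10.0°, β = 5.4°: K_a = 0.4488.

0.449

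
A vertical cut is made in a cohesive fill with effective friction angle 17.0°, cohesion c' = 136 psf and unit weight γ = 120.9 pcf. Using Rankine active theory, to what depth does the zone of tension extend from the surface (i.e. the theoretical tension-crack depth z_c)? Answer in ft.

3.04 ft

K_a = tan²(45° − 17.0°/2) = 0.5475; √K_a = 0.7400.
The active pressure is zero where K_a γ z = 2c√K_a, so z_c = 2c/(γ√K_a) = 2×136/(120.9×0.7400) = 3.040 ft.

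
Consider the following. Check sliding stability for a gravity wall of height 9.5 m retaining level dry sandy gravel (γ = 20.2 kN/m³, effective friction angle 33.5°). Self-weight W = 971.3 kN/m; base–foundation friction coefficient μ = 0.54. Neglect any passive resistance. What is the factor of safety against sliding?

1.99

K_a = tan²(45° − 33.5°/2) = 0.2887.
P_a = ½K_aγH² = 0.5×0.2887×20.2×9.5² = 263.2 kN/m, acting at H/3 = 3.167 m above the base.
FS_sliding = μW / P_a = 0.54×971.3 / 263.2 = 1.993.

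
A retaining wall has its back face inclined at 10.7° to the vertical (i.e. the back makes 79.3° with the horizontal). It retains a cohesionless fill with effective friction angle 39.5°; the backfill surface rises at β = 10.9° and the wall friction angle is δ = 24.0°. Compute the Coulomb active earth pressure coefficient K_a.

0.326

K_a = sin²(α+φ) / [sin²α · sin(α−δ) · (1 + √{sin(φ+δ)sin(φ−β) / (sin(α−δ)sin(α+β))})²].
With α = 79.3°, φ = 39.5°, δ = 24.0°, β = 10.9°: K_a = 0.3263.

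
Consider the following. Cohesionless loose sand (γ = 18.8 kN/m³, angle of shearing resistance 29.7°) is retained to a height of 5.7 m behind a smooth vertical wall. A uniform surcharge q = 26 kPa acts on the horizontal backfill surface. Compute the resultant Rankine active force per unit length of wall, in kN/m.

K_a = tan²(45° − φ/2) = 0.3374.
Soil triangle: ½ K_a γ H² = 0.5×0.3374×18.8×5.7² = 103.0 kN/m.
Surcharge rectangle: K_a q H = 0.3374×26×5.7 = 50.00 kN/m.
Total = 103.0 + 50.00 = 153.0 kN/m.

153 kN/m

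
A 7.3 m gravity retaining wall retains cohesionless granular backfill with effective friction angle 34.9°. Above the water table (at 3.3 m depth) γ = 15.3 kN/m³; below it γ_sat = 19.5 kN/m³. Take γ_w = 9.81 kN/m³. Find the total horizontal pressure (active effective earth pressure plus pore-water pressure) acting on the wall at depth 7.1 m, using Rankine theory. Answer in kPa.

K_a = (1 − sin φ)/(1 + sin φ) = 0.2721.
γ' = 19.5 − 9.81 = 9.690 kN/m³.
Effective vertical stress at 7.1 m: σ'_v = 15.3×3.3 + 9.690×3.80 = 87.31 kPa.
σ'_h = K_a σ'_v = 0.2721 × 87.31 = 23.76 kPa; u = γ_w × 3.80 = 37.28 kPa.
Total σ_h = 23.76 + 37.28 = 61.04 kPa.

61.0 kPa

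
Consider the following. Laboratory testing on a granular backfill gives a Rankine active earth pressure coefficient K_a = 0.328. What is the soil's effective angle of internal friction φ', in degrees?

K_a = tan²(45° − φ/2) ⇒ 45° − φ/2 = arctan(√0.328) = 29.80°.
φ = 2(45° − 29.80°) = 30.40°.

30.4°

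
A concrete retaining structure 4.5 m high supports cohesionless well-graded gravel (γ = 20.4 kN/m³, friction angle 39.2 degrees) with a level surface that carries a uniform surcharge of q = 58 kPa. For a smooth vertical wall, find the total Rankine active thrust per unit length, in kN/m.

105 kN/m

K_a = tan²(45° − φ/2) = 0.2255.
Soil triangle: ½ K_a γ H² = 0.5×0.2255×20.4×4.5² = 46.57 kN/m.
Surcharge rectangle: K_a q H = 0.2255×58×4.5 = 58.85 kN/m.
Total = 46.57 + 58.85 = 105.4 kN/m.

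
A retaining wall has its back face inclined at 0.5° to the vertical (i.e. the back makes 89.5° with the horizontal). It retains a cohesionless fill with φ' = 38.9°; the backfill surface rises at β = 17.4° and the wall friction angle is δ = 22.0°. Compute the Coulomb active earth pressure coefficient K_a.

0.259

K_a = sin²(α+φ) / [sin²α · sin(α−δ) · (1 + √{sin(φ+δ)sin(φ−β) / (sin(α−δ)sin(α+β))})²].
With α = 89.5°, φ = 38.9°, δ = 22.0°, β = 17.4°: K_a = 0.2591.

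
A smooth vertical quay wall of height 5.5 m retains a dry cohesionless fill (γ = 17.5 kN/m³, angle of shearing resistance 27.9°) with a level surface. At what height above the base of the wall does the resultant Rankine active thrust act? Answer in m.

1.83 m

K_a = 0.3625.
The pressure distribution is triangular, so the resultant acts at H/3 above the base = 5.5/3 = 1.833 m.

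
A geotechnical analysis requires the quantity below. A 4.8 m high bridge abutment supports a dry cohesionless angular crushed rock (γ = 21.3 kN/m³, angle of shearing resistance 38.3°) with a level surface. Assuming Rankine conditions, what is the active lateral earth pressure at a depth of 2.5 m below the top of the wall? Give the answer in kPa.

12.5 kPa

K_a = (1 − sin φ)/(1 + sin φ) = 0.2347.
σ_h = K_a γ z = 0.2347 × 21.3 × 2.5 = 12.50 kPa.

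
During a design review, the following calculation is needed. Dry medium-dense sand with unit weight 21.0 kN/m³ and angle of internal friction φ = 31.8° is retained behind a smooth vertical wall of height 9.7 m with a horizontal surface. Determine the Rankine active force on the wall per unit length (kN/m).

K_a = tan²(45° − φ/2) = 0.3098.
P_a = ½ K_a γ H² = 0.5 × 0.3098 × 21.0 × 9.7² = 306.1 kN/m.

306 kN/m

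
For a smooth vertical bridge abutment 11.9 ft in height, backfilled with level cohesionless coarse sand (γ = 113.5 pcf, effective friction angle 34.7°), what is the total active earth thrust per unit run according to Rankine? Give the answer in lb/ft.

2210 lb/ft

K_a = tan²(45° − φ/2) = 0.2745.
P_a = ½ K_a γ H² = 0.5 × 0.2745 × 113.5 × 11.9² = 2206 lb/ft.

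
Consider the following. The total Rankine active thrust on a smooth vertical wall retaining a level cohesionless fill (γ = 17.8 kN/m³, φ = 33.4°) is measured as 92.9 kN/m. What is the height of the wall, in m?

K_a = 0.2899. P_a = ½ K_a γ H² ⇒ H = √(2P_a/(K_a γ)).
H = √(2×92.9/(0.2899×17.8)) = 6.000 m.

6.00 m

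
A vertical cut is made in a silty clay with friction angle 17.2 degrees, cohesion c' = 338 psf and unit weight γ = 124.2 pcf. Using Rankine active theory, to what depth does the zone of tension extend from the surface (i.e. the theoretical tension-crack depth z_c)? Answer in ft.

7.38 ft

K_a = tan²(45° − 17.2°/2) = 0.5436; √K_a = 0.7373.
The active pressure is zero where K_a γ z = 2c√K_a, so z_c = 2c/(γ√K_a) = 2×338/(124.2×0.7373) = 7.382 ft.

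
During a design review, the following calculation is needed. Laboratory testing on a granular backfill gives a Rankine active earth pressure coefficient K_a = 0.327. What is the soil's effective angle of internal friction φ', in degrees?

30.5°

K_a = tan²(45° − φ/2) ⇒ 45° − φ/2 = arctan(√0.327) = 29.76°.
φ = 2(45° − 29.76°) = 30.47°.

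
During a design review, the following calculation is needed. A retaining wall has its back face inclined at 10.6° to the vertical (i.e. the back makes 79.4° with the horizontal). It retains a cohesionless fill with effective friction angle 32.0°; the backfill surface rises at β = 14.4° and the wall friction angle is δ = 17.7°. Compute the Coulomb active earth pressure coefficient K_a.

0.446

K_a = sin²(α+φ) / [sin²α · sin(α−δ) · (1 + √{sin(φ+δ)sin(φ−β) / (sin(α−δ)sin(α+β))})²].
With α = 79.4°, φ = 32.0°, δ = 17.7°, β = 14.4°: K_a = 0.4455.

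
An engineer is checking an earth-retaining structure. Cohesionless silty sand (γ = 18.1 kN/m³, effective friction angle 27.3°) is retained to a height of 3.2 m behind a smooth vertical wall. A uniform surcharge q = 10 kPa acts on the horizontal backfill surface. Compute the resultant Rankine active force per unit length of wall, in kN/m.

K_a = tan²(45° − φ/2) = 0.3711.
Soil triangle: ½ K_a γ H² = 0.5×0.3711×18.1×3.2² = 34.39 kN/m.
Surcharge rectangle: K_a q H = 0.3711×10×3.2 = 11.88 kN/m.
Total = 34.39 + 11.88 = 46.27 kN/m.

46.3 kN/m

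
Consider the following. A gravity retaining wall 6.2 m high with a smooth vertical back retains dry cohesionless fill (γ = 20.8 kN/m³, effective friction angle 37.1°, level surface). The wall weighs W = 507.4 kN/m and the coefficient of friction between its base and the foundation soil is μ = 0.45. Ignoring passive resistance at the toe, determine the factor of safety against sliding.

2.31

K_a = tan²(45° − 37.1°/2) = 0.2475.
P_a = ½K_aγH² = 0.5×0.2475×20.8×6.2² = 98.94 kN/m, acting at H/3 = 2.067 m above the base.
FS_sliding = μW / P_a = 0.45×507.4 / 98.94 = 2.308.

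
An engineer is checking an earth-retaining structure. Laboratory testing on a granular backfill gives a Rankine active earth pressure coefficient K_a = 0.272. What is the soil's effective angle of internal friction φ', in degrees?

34.9°

K_a = tan²(45° − φ/2) ⇒ 45° − φ/2 = arctan(√0.272) = 27.54°.
φ = 2(45° − 27.54°) = 34.91°.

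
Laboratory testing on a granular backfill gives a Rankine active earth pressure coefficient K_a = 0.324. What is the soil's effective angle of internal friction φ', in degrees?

30.7°

K_a = tan²(45° − φ/2) ⇒ 45° − φ/2 = arctan(√0.324) = 29.65°.
φ = 2(45° − 29.65°) = 30.70°.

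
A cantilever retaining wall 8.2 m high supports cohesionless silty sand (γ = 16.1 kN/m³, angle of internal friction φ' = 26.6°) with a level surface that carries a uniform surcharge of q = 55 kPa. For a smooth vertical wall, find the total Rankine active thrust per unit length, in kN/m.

K_a = tan²(45° − φ/2) = 0.3814.
Soil triangle: ½ K_a γ H² = 0.5×0.3814×16.1×8.2² = 206.5 kN/m.
Surcharge rectangle: K_a q H = 0.3814×55×8.2 = 172.0 kN/m.
Total = 206.5 + 172.0 = 378.5 kN/m.

379 kN/m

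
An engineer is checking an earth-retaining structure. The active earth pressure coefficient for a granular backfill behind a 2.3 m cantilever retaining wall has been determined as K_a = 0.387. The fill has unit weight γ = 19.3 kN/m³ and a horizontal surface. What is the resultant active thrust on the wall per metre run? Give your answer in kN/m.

P = ½ K_a γ H² = 0.5 × 0.387 × 19.3 × 2.3² = 19.76 kN/m.

19.8 kN/m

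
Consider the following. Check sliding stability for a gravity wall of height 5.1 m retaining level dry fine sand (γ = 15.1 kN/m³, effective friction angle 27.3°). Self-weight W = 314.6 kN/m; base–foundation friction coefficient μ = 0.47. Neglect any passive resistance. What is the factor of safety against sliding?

K_a = tan²(45° − 27.3°/2) = 0.3711.
P_a = ½K_aγH² = 0.5×0.3711×15.1×5.1² = 72.88 kN/m, acting at H/3 = 1.700 m above the base.
FS_sliding = μW / P_a = 0.47×314.6 / 72.88 = 2.029.

2.03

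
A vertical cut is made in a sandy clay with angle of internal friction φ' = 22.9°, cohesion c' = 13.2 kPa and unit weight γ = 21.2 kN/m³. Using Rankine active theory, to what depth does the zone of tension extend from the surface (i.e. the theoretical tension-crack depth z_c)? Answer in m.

K_a = tan²(45° − 22.9°/2) = 0.4398; √K_a = 0.6631.
The active pressure is zero where K_a γ z = 2c√K_a, so z_c = 2c/(γ√K_a) = 2×13.2/(21.2×0.6631) = 1.878 m.

1.88 m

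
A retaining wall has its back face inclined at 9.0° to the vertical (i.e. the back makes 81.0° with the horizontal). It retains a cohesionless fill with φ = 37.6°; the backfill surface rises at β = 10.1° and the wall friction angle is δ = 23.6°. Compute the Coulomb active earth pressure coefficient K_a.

K_a = sin²(α+φ) / [sin²α · sin(α−δ) · (1 + √{sin(φ+δ)sin(φ−β) / (sin(α−δ)sin(α+β))})²].
With α = 81.0°, φ = 37.6°, δ = 23.6°, β = 10.1°: K_a = 0.3272.

0.327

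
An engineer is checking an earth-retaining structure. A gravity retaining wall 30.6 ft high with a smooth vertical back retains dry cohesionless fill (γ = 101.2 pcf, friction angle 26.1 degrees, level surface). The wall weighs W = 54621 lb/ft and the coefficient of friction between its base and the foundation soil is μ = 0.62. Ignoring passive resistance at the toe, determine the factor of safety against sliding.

K_a = tan²(45° − 26.1°/2) = 0.3889.
P_a = ½K_aγH² = 0.5×0.3889×101.2×30.6² = 18430 lb/ft, acting at H/3 = 10.20 ft above the base.
FS_sliding = μW / P_a = 0.62×54621 / 18430 = 1.838.

1.84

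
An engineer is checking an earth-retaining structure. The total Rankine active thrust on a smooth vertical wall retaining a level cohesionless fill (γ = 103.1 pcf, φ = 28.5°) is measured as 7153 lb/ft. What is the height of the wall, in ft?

K_a = 0.3540. P_a = ½ K_a γ H² ⇒ H = √(2P_a/(K_a γ)).
H = √(2×7153/(0.3540×103.1)) = 19.80 ft.

19.8 ft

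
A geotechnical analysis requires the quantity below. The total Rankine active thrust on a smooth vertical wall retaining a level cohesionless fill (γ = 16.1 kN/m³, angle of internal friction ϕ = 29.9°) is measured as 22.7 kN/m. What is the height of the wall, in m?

2.90 m

K_a = 0.3347. P_a = ½ K_a γ H² ⇒ H = √(2P_a/(K_a γ)).
H = √(2×22.7/(0.3347×16.1)) = 2.903 m.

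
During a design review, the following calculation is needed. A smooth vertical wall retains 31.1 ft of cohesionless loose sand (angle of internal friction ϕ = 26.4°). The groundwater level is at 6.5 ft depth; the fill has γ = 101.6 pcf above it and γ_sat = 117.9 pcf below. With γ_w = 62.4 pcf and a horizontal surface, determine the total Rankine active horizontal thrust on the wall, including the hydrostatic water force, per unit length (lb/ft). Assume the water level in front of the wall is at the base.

32400 lb/ft

K_a = tan²(45° − φ/2) = 0.3844.
γ' = 117.9 − 62.4 = 55.50 pcf. Depth below WT = 24.6 ft.
σ'_h at WT = K_a γ d_w = 253.9 psf; at base = 253.9 + K_a γ' × 24.6 = 778.7 psf.
P₁ (0–6.5 ft) = ½×253.9×6.5 = 825.1. P₂ (6.5–31.1 ft) = ½(253.9+778.7)×24.6 = 12700.
P_w = ½ γ_w h₂² = 0.5×62.4×24.6² = 18880. Total = 825.1+12700+18880 = 32410 lb/ft.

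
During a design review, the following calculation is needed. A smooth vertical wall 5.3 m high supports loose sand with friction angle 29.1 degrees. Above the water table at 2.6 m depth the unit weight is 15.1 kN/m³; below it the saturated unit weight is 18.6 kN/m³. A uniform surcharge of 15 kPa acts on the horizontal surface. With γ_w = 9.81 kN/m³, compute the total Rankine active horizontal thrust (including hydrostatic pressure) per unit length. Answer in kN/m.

K_a = tan²(45° − φ/2) = 0.3456.
γ' = 18.6 − 9.81 = 8.790 kN/m³. h₂ = H − d_w = 2.7 m.
σ'_h: at surface K_a·q = 5.184; at WT K_a(q+γd_w) = 18.75; at base K_a(q+γd_w+γ'h₂) = 26.95 kPa.
P₁ = ½(5.184+18.75)×2.6 = 31.12; P₂ = ½(18.75+26.95)×2.7 = 61.70; P_w = ½γ_w h₂² = 35.76.
Total = 31.12+61.70+35.76 = 128.6 kN/m.

129 kN/m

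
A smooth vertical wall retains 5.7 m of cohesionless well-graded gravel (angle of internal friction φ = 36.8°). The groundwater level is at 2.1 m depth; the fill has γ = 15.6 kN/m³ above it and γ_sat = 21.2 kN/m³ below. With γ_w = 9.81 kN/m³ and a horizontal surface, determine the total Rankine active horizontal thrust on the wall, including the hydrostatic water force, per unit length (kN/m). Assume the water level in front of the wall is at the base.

120 kN/m

K_a = tan²(45° − φ/2) = 0.2508.
γ' = 21.2 − 9.81 = 11.39 kN/m³. Depth below WT = 3.6 m.
σ'_h at WT = K_a γ d_w = 8.215 kPa; at base = 8.215 + K_a γ' × 3.6 = 18.50 kPa.
P₁ (0–2.1 m) = ½×8.215×2.1 = 8.626. P₂ (2.1–5.7 m) = ½(8.215+18.50)×3.6 = 48.08.
P_w = ½ γ_w h₂² = 0.5×9.81×3.6² = 63.57. Total = 8.626+48.08+63.57 = 120.3 kN/m.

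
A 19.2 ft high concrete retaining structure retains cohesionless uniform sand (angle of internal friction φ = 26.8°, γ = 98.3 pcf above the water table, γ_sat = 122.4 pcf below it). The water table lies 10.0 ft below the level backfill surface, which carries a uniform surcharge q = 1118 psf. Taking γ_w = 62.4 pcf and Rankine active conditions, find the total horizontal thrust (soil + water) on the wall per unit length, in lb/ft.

17000 lb/ft

K_a = tan²(45° − φ/2) = 0.3785.
γ' = 122.4 − 62.4 = 60.00 pcf. h₂ = H − d_w = 9.2 ft.
σ'_h: at surface K_a·q = 423.1; at WT K_a(q+γd_w) = 795.2; at base K_a(q+γd_w+γ'h₂) = 1004 psf.
P₁ = ½(423.1+795.2)×10.0 = 6092; P₂ = ½(795.2+1004)×9.2 = 8277; P_w = ½γ_w h₂² = 2641.
Total = 6092+8277+2641 = 17010 lb/ft.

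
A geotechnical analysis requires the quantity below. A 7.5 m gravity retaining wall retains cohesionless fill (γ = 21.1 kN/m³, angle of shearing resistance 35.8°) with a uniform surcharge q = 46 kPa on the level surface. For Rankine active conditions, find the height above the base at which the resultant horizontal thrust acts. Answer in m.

K_a = 0.2619.
Triangular part P₁ = ½K_aγH² = 155.4 at H/3 = 2.500 m; rectangular part P₂ = K_a q H = 90.34 at H/2 = 3.750 m.
ȳ = (P₁·2.500 + P₂·3.750)/(P₁+P₂) = 2.960 m.

2.96 m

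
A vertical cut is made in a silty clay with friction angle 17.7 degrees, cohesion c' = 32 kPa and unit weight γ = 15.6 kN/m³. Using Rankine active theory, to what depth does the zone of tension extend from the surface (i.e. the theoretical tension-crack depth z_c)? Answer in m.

K_a = tan²(45° − 17.7°/2) = 0.5337; √K_a = 0.7306.
The active pressure is zero where K_a γ z = 2c√K_a, so z_c = 2c/(γ√K_a) = 2×32/(15.6×0.7306) = 5.616 m.

5.62 m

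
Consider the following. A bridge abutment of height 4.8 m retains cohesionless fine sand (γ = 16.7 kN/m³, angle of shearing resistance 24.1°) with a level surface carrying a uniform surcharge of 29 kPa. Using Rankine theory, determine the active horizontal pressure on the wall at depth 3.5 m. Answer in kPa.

36.7 kPa

K_a = (1 − sin φ)/(1 + sin φ) = 0.4201.
σ_v = γz + q = 16.7 × 3.5 + 29 = 87.45 kPa.
σ_h = K_a σ_v = 0.4201 × 87.45 = 36.74 kPa.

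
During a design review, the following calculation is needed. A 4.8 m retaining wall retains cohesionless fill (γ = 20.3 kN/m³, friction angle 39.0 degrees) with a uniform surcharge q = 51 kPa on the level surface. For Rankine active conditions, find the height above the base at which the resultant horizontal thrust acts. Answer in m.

2.01 m

K_a = 0.2275.
Triangular part P₁ = ½K_aγH² = 53.20 at H/3 = 1.600 m; rectangular part P₂ = K_a q H = 55.69 at H/2 = 2.400 m.
ȳ = (P₁·1.600 + P₂·2.400)/(P₁+P₂) = 2.009 m.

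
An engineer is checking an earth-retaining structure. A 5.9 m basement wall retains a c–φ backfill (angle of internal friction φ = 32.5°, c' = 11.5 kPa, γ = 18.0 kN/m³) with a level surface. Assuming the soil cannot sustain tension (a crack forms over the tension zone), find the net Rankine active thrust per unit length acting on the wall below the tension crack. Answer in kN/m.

K_a = 0.3010; √K_a = 0.5486.
Tension-crack depth z_c = 2c/(γ√K_a) = 2×11.5/(18.0×0.5486) = 2.329 m.
σ_a at base = K_a γ H − 2c√K_a = 0.3010×18.0×5.9 − 2×11.5×0.5486 = 19.35 kPa.
P_a = ½ × 19.35 × (H − z_c) = 0.5×19.35×3.571 = 34.54 kN/m.

34.5 kN/m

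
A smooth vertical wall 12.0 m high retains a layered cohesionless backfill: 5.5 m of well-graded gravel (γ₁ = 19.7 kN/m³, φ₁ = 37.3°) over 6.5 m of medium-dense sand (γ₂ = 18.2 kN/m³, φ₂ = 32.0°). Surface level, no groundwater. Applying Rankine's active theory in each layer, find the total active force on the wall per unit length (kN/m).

408 kN/m

K_a1 = tan²(45°−37.3°/2) = 0.2453; K_a2 = tan²(45°−32.0°/2) = 0.3073.
Layer 1: σ at base = K_a1 γ₁ h₁ = 26.58 kPa; P₁ = ½×26.58×5.5 = 73.10.
Layer 2: σ_v at top = γ₁h₁ = 108.3; σ_h top = K_a2×108.3 = 33.29; σ_h base = K_a2×(108.3+18.2×6.5) = 69.64.
P₂ = ½(33.29+69.64)×6.5 = 334.5. Total P_a = 73.10+334.5 = 407.6 kN/m.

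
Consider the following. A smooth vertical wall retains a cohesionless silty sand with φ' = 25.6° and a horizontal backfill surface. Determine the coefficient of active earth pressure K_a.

0.397

K_a = tan²(45° − φ/2) = tan²(32.20°) = 0.3966.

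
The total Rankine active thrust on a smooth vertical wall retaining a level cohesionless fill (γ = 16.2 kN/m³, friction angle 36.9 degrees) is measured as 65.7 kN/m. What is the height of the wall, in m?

K_a = 0.2497. P_a = ½ K_a γ H² ⇒ H = √(2P_a/(K_a γ)).
H = √(2×65.7/(0.2497×16.2)) = 5.700 m.

5.70 m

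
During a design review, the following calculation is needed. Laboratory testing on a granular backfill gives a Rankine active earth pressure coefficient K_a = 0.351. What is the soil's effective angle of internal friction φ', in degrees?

K_a = tan²(45° − φ/2) ⇒ 45° − φ/2 = arctan(√0.351) = 30.64°.
φ = 2(45° − 30.64°) = 28.71°.

28.7°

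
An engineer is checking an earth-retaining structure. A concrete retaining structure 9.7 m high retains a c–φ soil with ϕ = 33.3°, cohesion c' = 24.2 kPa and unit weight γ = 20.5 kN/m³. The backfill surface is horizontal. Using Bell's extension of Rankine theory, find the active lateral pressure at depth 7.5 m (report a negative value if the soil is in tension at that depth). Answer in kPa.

18.6 kPa

K_a = (1 − sin φ)/(1 + sin φ) = 0.2911.
σ_a = K_a γ z − 2c√K_a = 0.2911×20.5×7.5 − 2×24.2×0.5396 = 18.65 kPa.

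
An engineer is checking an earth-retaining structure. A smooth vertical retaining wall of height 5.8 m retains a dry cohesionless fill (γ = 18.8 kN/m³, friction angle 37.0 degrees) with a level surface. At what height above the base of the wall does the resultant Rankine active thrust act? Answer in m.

1.93 m

K_a = 0.2486.
The pressure distribution is triangular, so the resultant acts at H/3 above the base = 5.8/3 = 1.933 m.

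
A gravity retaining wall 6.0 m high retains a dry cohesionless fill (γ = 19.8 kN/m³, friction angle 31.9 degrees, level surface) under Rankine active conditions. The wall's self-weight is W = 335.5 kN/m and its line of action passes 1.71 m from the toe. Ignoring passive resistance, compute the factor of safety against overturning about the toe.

K_a = tan²(45° − 31.9°/2) = 0.3085.
P_a = ½K_aγH² = 0.5×0.3085×19.8×6.0² = 110.0 kN/m, acting at H/3 = 2.000 m above the base.
Overturning moment M_o = P_a × H/3 = 110.0 × 2.000 = 219.9.
Resisting moment M_r = W × 1.71 = 335.5 × 1.71 = 573.7.
FS_overturning = M_r/M_o = 573.7/219.9 = 2.609.

2.61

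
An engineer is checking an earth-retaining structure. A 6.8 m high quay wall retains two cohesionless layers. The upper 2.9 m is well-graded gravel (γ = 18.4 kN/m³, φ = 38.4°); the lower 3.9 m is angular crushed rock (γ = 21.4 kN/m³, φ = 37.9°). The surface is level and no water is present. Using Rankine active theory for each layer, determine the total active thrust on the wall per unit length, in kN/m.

107 kN/m

K_a1 = tan²(45°−38.4°/2) = 0.2337; K_a2 = tan²(45°−37.9°/2) = 0.2389.
Layer 1: σ at base = K_a1 γ₁ h₁ = 12.47 kPa; P₁ = ½×12.47×2.9 = 18.08.
Layer 2: σ_v at top = γ₁h₁ = 53.36; σ_h top = K_a2×53.36 = 12.75; σ_h base = K_a2×(53.36+21.4×3.9) = 32.69.
P₂ = ½(12.75+32.69)×3.9 = 88.61. Total P_a = 18.08+88.61 = 106.7 kN/m.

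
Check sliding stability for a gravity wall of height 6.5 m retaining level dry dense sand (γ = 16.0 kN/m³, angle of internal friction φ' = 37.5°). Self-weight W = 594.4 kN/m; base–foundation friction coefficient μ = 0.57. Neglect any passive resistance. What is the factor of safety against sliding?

K_a = tan²(45° − 37.5°/2) = 0.2432.
P_a = ½K_aγH² = 0.5×0.2432×16.0×6.5² = 82.20 kN/m, acting at H/3 = 2.167 m above the base.
FS_sliding = μW / P_a = 0.57×594.4 / 82.20 = 4.122.

4.12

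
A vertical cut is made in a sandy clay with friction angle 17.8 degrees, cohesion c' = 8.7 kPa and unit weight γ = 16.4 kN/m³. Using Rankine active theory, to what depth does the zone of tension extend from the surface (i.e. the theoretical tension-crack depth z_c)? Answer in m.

K_a = tan²(45° − 17.8°/2) = 0.5318; √K_a = 0.7292.
The active pressure is zero where K_a γ z = 2c√K_a, so z_c = 2c/(γ√K_a) = 2×8.7/(16.4×0.7292) = 1.455 m.

1.45 m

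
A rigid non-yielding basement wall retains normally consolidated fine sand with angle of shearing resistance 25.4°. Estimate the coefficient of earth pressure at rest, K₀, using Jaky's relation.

0.571

K₀ = 1 − sin φ' = 1 − sin 25.4° = 0.5711.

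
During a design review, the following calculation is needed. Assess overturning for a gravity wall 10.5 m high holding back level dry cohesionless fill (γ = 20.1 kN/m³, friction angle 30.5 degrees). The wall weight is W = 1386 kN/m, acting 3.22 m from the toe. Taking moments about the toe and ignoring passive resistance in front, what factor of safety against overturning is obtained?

K_a = tan²(45° − 30.5°/2) = 0.3267.
P_a = ½K_aγH² = 0.5×0.3267×20.1×10.5² = 362.0 kN/m, acting at H/3 = 3.500 m above the base.
Overturning moment M_o = P_a × H/3 = 362.0 × 3.500 = 1267.
Resisting moment M_r = W × 3.22 = 1386 × 3.22 = 4463.
FS_overturning = M_r/M_o = 4463/1267 = 3.523.

3.52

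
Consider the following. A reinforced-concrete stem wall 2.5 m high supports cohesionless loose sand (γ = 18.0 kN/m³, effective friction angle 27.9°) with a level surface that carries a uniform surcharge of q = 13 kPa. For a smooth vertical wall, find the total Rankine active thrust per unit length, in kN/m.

K_a = tan²(45° − φ/2) = 0.3625.
Soil triangle: ½ K_a γ H² = 0.5×0.3625×18.0×2.5² = 20.39 kN/m.
Surcharge rectangle: K_a q H = 0.3625×13×2.5 = 11.78 kN/m.
Total = 20.39 + 11.78 = 32.17 kN/m.

32.2 kN/m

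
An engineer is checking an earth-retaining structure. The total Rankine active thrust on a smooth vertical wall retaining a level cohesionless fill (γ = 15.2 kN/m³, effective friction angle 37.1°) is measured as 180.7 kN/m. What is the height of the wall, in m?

K_a = 0.2475. P_a = ½ K_a γ H² ⇒ H = √(2P_a/(K_a γ)).
H = √(2×180.7/(0.2475×15.2)) = 9.801 m.

9.80 m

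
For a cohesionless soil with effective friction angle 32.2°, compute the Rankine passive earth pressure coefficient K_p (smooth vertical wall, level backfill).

K_p = (1 + sin φ)/(1 − sin φ) = tan²(45° + 32.2°/2) = 3.282.

3.28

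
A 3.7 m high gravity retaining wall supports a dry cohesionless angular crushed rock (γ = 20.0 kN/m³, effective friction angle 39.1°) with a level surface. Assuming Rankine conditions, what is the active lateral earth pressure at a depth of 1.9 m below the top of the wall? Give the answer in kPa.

K_a = (1 − sin φ)/(1 + sin φ) = 0.2265.
σ_h = K_a γ z = 0.2265 × 20.0 × 1.9 = 8.606 kPa.

8.61 kPa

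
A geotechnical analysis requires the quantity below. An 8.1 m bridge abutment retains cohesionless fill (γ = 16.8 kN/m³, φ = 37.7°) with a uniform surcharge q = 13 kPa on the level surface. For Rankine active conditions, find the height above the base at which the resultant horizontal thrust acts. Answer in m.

K_a = 0.2411.
Triangular part P₁ = ½K_aγH² = 132.9 at H/3 = 2.700 m; rectangular part P₂ = K_a q H = 25.38 at H/2 = 4.050 m.
ȳ = (P₁·2.700 + P₂·4.050)/(P₁+P₂) = 2.917 m.

2.92 m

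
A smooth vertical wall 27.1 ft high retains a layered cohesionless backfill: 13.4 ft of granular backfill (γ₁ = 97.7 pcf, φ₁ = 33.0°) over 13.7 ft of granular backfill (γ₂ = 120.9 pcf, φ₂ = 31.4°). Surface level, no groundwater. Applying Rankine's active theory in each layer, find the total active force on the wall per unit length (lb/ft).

11800 lb/ft

K_a1 = tan²(45°−33.0°/2) = 0.2948; K_a2 = tan²(45°−31.4°/2) = 0.3149.
Layer 1: σ at base = K_a1 γ₁ h₁ = 385.9 psf; P₁ = ½×385.9×13.4 = 2586.
Layer 2: σ_v at top = γ₁h₁ = 1309; σ_h top = K_a2×1309 = 412.3; σ_h base = K_a2×(1309+120.9×13.7) = 933.9.
P₂ = ½(412.3+933.9)×13.7 = 9221. Total P_a = 2586+9221 = 11810 lb/ft.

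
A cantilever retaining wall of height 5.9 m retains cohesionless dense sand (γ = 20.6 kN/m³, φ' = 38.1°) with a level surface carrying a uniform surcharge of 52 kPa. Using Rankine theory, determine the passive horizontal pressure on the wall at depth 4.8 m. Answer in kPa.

637 kPa

K_p = (1 + sin φ)/(1 − sin φ) = 4.222.
σ_v = γz + q = 20.6 × 4.8 + 52 = 150.9 kPa.
σ_h = K_p σ_v = 4.222 × 150.9 = 637.1 kPa.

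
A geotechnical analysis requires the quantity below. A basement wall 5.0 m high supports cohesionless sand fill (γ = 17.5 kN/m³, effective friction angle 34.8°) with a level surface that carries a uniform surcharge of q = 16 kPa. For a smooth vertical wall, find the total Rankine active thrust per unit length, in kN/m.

81.7 kN/m

K_a = tan²(45° − φ/2) = 0.2733.
Soil triangle: ½ K_a γ H² = 0.5×0.2733×17.5×5.0² = 59.79 kN/m.
Surcharge rectangle: K_a q H = 0.2733×16×5.0 = 21.86 kN/m.
Total = 59.79 + 21.86 = 81.65 kN/m.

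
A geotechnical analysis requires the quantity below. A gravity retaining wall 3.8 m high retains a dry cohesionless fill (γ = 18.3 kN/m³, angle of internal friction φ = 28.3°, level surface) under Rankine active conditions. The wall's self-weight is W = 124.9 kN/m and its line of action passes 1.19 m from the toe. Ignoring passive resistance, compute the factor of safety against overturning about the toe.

K_a = tan²(45° − 28.3°/2) = 0.3568.
P_a = ½K_aγH² = 0.5×0.3568×18.3×3.8² = 47.14 kN/m, acting at H/3 = 1.267 m above the base.
Overturning moment M_o = P_a × H/3 = 47.14 × 1.267 = 59.71.
Resisting moment M_r = W × 1.19 = 124.9 × 1.19 = 148.6.
FS_overturning = M_r/M_o = 148.6/59.71 = 2.489.

2.49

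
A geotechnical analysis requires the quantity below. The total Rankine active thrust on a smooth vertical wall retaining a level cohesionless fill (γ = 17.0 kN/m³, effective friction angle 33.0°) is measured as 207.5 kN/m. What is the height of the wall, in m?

K_a = 0.2948. P_a = ½ K_a γ H² ⇒ H = √(2P_a/(K_a γ)).
H = √(2×207.5/(0.2948×17.0)) = 9.100 m.

9.10 m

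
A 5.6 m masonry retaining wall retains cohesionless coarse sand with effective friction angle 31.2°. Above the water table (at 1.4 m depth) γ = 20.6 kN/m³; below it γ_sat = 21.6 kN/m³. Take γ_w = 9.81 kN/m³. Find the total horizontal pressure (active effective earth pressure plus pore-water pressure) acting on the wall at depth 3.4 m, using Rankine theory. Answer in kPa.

K_a = (1 − sin φ)/(1 + sin φ) = 0.3175.
γ' = 21.6 − 9.81 = 11.79 kN/m³.
Effective vertical stress at 3.4 m: σ'_v = 20.6×1.4 + 11.79×2.00 = 52.42 kPa.
σ'_h = K_a σ'_v = 0.3175 × 52.42 = 16.64 kPa; u = γ_w × 2.00 = 19.62 kPa.
Total σ_h = 16.64 + 19.62 = 36.26 kPa.

36.3 kPa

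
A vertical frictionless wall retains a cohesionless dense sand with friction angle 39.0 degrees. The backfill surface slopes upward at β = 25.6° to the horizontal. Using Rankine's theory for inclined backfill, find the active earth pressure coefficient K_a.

0.295

K_a = cos β · (cos β − √(cos²β − cos²φ)) / (cos β + √(cos²β − cos²φ)).
cos β = 0.9018, cos φ = 0.7771, √(cos²β − cos²φ) = 0.4575.
K_a = 0.9018 × (0.9018 − 0.4575)/(0.9018 + 0.4575) = 0.2947.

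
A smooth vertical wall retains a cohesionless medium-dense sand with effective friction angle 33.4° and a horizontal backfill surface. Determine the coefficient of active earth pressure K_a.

K_a = tan²(45° − φ/2) = tan²(28.30°) = 0.2899.

0.290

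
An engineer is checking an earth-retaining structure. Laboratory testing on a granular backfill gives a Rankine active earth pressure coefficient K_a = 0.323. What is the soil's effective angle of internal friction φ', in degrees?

K_a = tan²(45° − φ/2) ⇒ 45° − φ/2 = arctan(√0.323) = 29.61°.
φ = 2(45° − 29.61°) = 30.78°.

30.8°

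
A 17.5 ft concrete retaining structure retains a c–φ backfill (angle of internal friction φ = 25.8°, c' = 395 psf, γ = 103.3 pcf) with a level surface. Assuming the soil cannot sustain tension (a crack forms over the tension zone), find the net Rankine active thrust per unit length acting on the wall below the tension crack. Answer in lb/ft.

573 lb/ft

K_a = 0.3935; √K_a = 0.6273.
Tension-crack depth z_c = 2c/(γ√K_a) = 2×395/(103.3×0.6273) = 12.19 ft.
σ_a at base = K_a γ H − 2c√K_a = 0.3935×103.3×17.5 − 2×395×0.6273 = 215.8 psf.
P_a = ½ × 215.8 × (H − z_c) = 0.5×215.8×5.309 = 572.8 lb/ft.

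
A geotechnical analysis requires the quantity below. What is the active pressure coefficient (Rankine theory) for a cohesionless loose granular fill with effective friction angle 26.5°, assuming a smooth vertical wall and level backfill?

0.383

K_a = tan²(45° − φ/2) = tan²(31.75°) = 0.3829.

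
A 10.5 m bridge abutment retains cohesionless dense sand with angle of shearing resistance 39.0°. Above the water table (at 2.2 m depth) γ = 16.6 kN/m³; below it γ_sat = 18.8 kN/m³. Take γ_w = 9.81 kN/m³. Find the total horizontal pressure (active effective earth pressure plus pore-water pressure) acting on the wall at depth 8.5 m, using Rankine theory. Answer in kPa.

83.0 kPa

K_a = (1 − sin φ)/(1 + sin φ) = 0.2275.
γ' = 18.8 − 9.81 = 8.990 kN/m³.
Effective vertical stress at 8.5 m: σ'_v = 16.6×2.2 + 8.990×6.30 = 93.16 kPa.
σ'_h = K_a σ'_v = 0.2275 × 93.16 = 21.19 kPa; u = γ_w × 6.30 = 61.80 kPa.
Total σ_h = 21.19 + 61.80 = 83.00 kPa.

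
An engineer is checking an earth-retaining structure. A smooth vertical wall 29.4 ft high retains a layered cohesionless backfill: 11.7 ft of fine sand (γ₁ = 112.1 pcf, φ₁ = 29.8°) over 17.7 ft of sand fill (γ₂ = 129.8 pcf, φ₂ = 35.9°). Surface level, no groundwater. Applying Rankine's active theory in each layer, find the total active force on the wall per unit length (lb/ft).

13900 lb/ft

K_a1 = tan²(45°−29.8°/2) = 0.3360; K_a2 = tan²(45°−35.9°/2) = 0.2607.
Layer 1: σ at base = K_a1 γ₁ h₁ = 440.7 psf; P₁ = ½×440.7×11.7 = 2578.
Layer 2: σ_v at top = γ₁h₁ = 1312; σ_h top = K_a2×1312 = 342.0; σ_h base = K_a2×(1312+129.8×17.7) = 941.0.
P₂ = ½(342.0+941.0)×17.7 = 11350. Total P_a = 2578+11350 = 13930 lb/ft.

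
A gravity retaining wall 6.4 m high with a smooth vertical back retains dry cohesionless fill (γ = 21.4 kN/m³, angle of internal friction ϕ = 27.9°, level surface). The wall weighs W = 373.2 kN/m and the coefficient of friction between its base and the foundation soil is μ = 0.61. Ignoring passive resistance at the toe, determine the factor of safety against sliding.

1.43

K_a = tan²(45° − 27.9°/2) = 0.3625.
P_a = ½K_aγH² = 0.5×0.3625×21.4×6.4² = 158.9 kN/m, acting at H/3 = 2.133 m above the base.
FS_sliding = μW / P_a = 0.61×373.2 / 158.9 = 1.433.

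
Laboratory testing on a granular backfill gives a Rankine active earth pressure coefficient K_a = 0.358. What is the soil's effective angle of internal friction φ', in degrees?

K_a = tan²(45° − φ/2) ⇒ 45° − φ/2 = arctan(√0.358) = 30.89°.
φ = 2(45° − 30.89°) = 28.21°.

28.2°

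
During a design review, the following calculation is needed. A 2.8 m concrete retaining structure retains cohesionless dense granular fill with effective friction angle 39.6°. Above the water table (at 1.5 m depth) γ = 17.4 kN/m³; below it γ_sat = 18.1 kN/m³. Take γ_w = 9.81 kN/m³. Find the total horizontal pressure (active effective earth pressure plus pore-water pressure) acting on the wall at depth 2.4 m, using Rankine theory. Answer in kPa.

16.3 kPa

K_a = (1 − sin φ)/(1 + sin φ) = 0.2214.
γ' = 18.1 − 9.81 = 8.290 kN/m³.
Effective vertical stress at 2.4 m: σ'_v = 17.4×1.5 + 8.290×0.900 = 33.56 kPa.
σ'_h = K_a σ'_v = 0.2214 × 33.56 = 7.431 kPa; u = γ_w × 0.900 = 8.829 kPa.
Total σ_h = 7.431 + 8.829 = 16.26 kPa.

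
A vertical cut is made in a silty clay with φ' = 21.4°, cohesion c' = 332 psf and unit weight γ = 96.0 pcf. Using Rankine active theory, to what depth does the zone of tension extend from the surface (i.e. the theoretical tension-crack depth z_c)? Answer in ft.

K_a = tan²(45° − 21.4°/2) = 0.4653; √K_a = 0.6822.
The active pressure is zero where K_a γ z = 2c√K_a, so z_c = 2c/(γ√K_a) = 2×332/(96.0×0.6822) = 10.14 ft.

10.1 ft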